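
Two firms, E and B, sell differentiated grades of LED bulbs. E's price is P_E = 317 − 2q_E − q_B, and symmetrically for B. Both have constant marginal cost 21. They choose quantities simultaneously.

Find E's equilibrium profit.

Firm E's profit: π = q_E(317 − 2q_E − q_B) − 21q_E.
∂π/∂q_E = 296 − 4q_E − q_B = 0 ⇒ q_E = 74 − 0.25q_B.
By symmetry q_B = q_E; substituting into the reaction function, 1.25q_E = 74 and q_E = 59.2.
P_E = 317 − 2·59.2 − 59.2 = 139.4.
Profit = (139.4 − 21)·59.2 = 7009.28.

7009.28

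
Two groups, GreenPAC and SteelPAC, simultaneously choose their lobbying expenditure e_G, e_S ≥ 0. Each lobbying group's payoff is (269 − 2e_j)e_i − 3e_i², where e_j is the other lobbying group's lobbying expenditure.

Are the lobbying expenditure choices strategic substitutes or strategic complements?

strategic substitutes

GreenPAC's payoff is (269 − 2e_S)e_G − 3e_G².
∂π/∂e_G = 269 − 2e_S − 6e_G = 0, so e_G = 269/6 − (1/3)e_S.
The best-response slope de_G/de_S = −1/3 < 0: the reaction function is downward-sloping, so the choices are strategic substitutes.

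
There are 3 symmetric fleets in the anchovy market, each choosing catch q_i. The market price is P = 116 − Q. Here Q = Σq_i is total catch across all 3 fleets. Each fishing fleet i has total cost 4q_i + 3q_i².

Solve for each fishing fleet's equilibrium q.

A representative fishing fleet's profit is π_i = q_i(116 − Q) − 4q_i − 3q_i², with Q = q_i + Σ_{j≠i} q_j.
First-order condition: 112 − 8q_i − Σ_{j≠i} q_j = 0.
In a symmetric equilibrium every fishing fleet chooses the same q, so Σ_{j≠i} q_j = 2q. The condition becomes 112 − 10q = 0, giving q = 112/10 = 11.2.

11.2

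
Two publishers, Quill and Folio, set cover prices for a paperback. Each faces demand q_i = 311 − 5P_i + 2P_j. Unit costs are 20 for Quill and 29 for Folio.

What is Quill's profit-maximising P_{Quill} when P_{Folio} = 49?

Quill's profit: π = (P_{Quill} − 20)(311 − 5P_{Quill} + 2P_{Folio}).
∂π/∂P_{Quill} = 411 − 10P_{Quill} + 2P_{Folio} = 0 ⇒ P_{Quill} = 41.1 + 0.2P_{Folio}.
At P_{Folio} = 49: P_{Quill} = 41.1 + 0.2·49 = 50.9.

50.9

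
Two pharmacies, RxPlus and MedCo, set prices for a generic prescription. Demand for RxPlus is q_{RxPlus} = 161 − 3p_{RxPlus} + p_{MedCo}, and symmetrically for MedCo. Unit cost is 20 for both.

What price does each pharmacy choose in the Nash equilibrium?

RxPlus's profit: π = (p_{RxPlus} − 20)(161 − 3p_{RxPlus} + p_{MedCo}).
∂π/∂p_{RxPlus} = 221 − 6p_{RxPlus} + p_{MedCo} = 0 ⇒ p_{RxPlus} = 221/6 + (1/6)p_{MedCo}.
Setting p_{RxPlus} = p_{MedCo} in the reaction function: p_{RxPlus} = 221/6 + (1/6)p_{RxPlus}, so p_{RxPlus} = (221/6) / (5/6) = 44.2.

44.2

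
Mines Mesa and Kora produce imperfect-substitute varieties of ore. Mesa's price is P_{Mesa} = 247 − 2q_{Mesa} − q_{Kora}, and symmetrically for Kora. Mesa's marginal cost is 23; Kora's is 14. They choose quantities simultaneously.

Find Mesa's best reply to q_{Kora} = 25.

Mine Mesa's profit: π = q_{Mesa}(247 − 2q_{Mesa} − q_{Kora}) − 23q_{Mesa}.
∂π/∂q_{Mesa} = 224 − 4q_{Mesa} − q_{Kora} = 0 ⇒ q_{Mesa} = 56 − 0.25q_{Kora}.
At q_{Kora} = 25: q_{Mesa} = 56 − 0.25·25 = 49.75.

49.75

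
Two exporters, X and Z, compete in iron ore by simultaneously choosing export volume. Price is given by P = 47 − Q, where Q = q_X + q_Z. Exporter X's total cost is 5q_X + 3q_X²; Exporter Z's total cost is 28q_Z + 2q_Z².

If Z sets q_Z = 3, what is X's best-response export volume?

4.875

Exporter X's profit: π = q_X(47 − (q_X + q_Z)) − 5q_X − 3q_X².
∂π/∂q_X = 42 − 8q_X − q_Z = 0, so q_X = 5.25 − 0.125q_Z.
At q_Z = 3: q_X = 5.25 − 0.125·3 = 4.875.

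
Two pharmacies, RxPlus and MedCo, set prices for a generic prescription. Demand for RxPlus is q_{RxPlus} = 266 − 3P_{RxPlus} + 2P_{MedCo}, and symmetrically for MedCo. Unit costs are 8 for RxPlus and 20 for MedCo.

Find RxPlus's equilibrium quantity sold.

200.25

RxPlus's profit: π = (P_{RxPlus} − 8)(266 − 3P_{RxPlus} + 2P_{MedCo}).
∂π/∂P_{RxPlus} = 290 − 6P_{RxPlus} + 2P_{MedCo} = 0 ⇒ P_{RxPlus} = 145/3 + (1/3)P_{MedCo}.
Similarly P_{MedCo} = 163/3 + (1/3)P_{RxPlus}.
Substituting the second reaction function into the first: P_{RxPlus} = 145/3 + (1/3)(163/3 + (1/3)P_{RxPlus}), which gives (8/9)P_{RxPlus} = 598/9 ⇒ P_{RxPlus} = 74.75.
Then P_{MedCo} = 163/3 + (1/3)·74.75 = 79.25.
q_{RxPlus} = 266 − 3·74.75 + 2·79.25 = 200.25.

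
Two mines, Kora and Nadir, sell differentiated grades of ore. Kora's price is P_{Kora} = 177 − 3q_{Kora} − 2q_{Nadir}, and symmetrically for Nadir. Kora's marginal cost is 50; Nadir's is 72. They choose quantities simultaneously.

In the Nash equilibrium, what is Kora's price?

101.75

Mine Kora's profit: π = q_{Kora}(177 − 3q_{Kora} − 2q_{Nadir}) − 50q_{Kora}.
∂π/∂q_{Kora} = 127 − 6q_{Kora} − 2q_{Nadir} = 0 ⇒ q_{Kora} = 127/6 − (1/3)q_{Nadir}.
Similarly q_{Nadir} = 17.5 − (1/3)q_{Kora}.
Substituting the second reaction function into the first: q_{Kora} = 127/6 − (1/3)(17.5 − (1/3)q_{Kora}), which gives (8/9)q_{Kora} = 46/3 ⇒ q_{Kora} = 17.25.
Then q_{Nadir} = 17.5 − (1/3)·17.25 = 11.75.
P_{Kora} = 177 − 3·17.25 − 2·11.75 = 101.75.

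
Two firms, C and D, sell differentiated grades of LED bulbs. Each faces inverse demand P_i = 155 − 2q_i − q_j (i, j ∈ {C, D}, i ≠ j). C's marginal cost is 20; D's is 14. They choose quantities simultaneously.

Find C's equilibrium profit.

1415.12

Firm C's profit: π = q_C(155 − 2q_C − q_D) − 20q_C.
∂π/∂q_C = 135 − 4q_C − q_D = 0 ⇒ q_C = 33.75 − 0.25q_D.
Similarly q_D = 35.25 − 0.25q_C.
Plugging q_D into C's best response: q_C = 33.75 − 0.25(35.25 − 0.25q_C) ⇒ 0.9375q_C = 24.9375, so q_C = 26.6.
Then q_D = 35.25 − 0.25·26.6 = 28.6.
P_C = 155 − 2·26.6 − 28.6 = 73.2.
Profit = (73.2 − 20)·26.6 = 1415.12.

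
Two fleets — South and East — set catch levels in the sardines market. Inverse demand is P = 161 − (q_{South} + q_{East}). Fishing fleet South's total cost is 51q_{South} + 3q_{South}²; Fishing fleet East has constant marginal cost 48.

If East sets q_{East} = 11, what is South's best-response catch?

12.375

Fishing fleet South's profit: π = q_{South}(161 − (q_{South} + q_{East})) − 51q_{South} − 3q_{South}².
∂π/∂q_{South} = 110 − 8q_{South} − q_{East} = 0, so q_{South} = 13.75 − 0.125q_{East}.
At q_{East} = 11: q_{South} = 13.75 − 0.125·11 = 12.375.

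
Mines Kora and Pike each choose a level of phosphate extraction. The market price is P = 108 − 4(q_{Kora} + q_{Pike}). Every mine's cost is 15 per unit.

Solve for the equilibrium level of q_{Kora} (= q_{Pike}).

7.75

Mine Kora's profit: π = q_{Kora}(108 − 4(q_{Kora} + q_{Pike})) − 15q_{Kora}.
∂π/∂q_{Kora} = 93 − 8q_{Kora} − 4q_{Pike} = 0, so q_{Kora} = 11.625 − 0.5q_{Pike}.
Setting q_{Kora} = q_{Pike} in the reaction function: q_{Kora} = 11.625 − 0.5q_{Kora}, so q_{Kora} = 11.625 / 1.5 = 7.75.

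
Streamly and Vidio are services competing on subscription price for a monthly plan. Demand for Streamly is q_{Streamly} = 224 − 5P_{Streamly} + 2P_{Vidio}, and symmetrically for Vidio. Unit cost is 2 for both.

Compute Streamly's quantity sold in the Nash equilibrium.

136.25

Streamly's profit: π = (P_{Streamly} − 2)(224 − 5P_{Streamly} + 2P_{Vidio}).
∂π/∂P_{Streamly} = 234 − 10P_{Streamly} + 2P_{Vidio} = 0 ⇒ P_{Streamly} = 23.4 + 0.2P_{Vidio}.
Setting P_{Streamly} = P_{Vidio} in the reaction function: P_{Streamly} = 23.4 + 0.2P_{Streamly}, so P_{Streamly} = 23.4 / 0.8 = 29.25.
q_{Streamly} = 224 − 5·29.25 + 2·29.25 = 136.25.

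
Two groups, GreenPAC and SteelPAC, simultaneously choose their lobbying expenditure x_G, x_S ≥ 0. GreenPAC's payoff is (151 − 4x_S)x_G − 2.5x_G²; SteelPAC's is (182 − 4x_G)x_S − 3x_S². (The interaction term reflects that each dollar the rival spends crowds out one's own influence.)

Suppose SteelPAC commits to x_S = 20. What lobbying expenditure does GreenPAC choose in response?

Expanding GreenPAC's payoff: 151x_G − 4x_Sx_G − 2.5x_G².
∂π/∂x_G = 151 − 4x_S − 5x_G = 0, so x_G = 30.2 − 0.8x_S.
At x_S = 20: x_G = 30.2 − 0.8·20 = 14.2.

14.2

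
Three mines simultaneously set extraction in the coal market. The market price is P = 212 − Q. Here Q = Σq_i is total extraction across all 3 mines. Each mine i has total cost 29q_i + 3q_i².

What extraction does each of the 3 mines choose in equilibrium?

18.3

A representative mine's profit is π_i = q_i(212 − Q) − 29q_i − 3q_i², with Q = q_i + Σ_{j≠i} q_j.
First-order condition: 183 − 8q_i − Σ_{j≠i} q_j = 0.
In a symmetric equilibrium every mine chooses the same q, so Σ_{j≠i} q_j = 2q. The condition becomes 183 − 10q = 0, giving q = 183/10 = 18.3.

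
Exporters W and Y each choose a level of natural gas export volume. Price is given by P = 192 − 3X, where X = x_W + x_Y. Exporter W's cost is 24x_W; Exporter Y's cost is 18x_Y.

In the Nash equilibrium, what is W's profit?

972

Exporter W's profit: π = x_W(192 − 3(x_W + x_Y)) − 24x_W.
∂π/∂x_W = 168 − 6x_W − 3x_Y = 0, so x_W = 28 − 0.5x_Y.
By the same steps for Y: x_Y = 29 − 0.5x_W.
Plugging x_Y into W's best response: x_W = 28 − 0.5(29 − 0.5x_W) ⇒ 0.75x_W = 13.5, so x_W = 18.
Then x_Y = 29 − 0.5·18 = 20.
Price P = 192 − 3·38 = 78.
W's profit: (78 − 24)·18 = 972.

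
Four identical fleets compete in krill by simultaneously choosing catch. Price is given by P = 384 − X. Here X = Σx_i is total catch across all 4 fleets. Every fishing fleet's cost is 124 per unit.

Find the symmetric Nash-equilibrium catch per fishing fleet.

52

A representative fishing fleet's profit is π_i = x_i(384 − X) − 124x_i, with X = x_i + Σ_{j≠i} x_j.
First-order condition: 260 − 2x_i − Σ_{j≠i} x_j = 0.
Imposing symmetry (x_j = x for all j) turns Σ_{j≠i} x_j into 3x, so 260 = 5x and x = 52.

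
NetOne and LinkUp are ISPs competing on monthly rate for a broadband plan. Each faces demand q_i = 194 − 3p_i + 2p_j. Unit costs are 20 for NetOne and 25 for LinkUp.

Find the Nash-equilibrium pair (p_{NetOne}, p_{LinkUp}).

NetOne's profit: π = (p_{NetOne} − 20)(194 − 3p_{NetOne} + 2p_{LinkUp}).
∂π/∂p_{NetOne} = 254 − 6p_{NetOne} + 2p_{LinkUp} = 0 ⇒ p_{NetOne} = 127/3 + (1/3)p_{LinkUp}.
Similarly p_{LinkUp} = 269/6 + (1/3)p_{NetOne}.
Solving the two reaction functions simultaneously: (1 − (1/3)(1/3))p_{NetOne} = 127/3 + (1/3)·(269/6), so (8/9)p_{NetOne} = 1031/18 and p_{NetOne} = 64.4375.
Then p_{LinkUp} = 269/6 + (1/3)·64.4375 = 66.3125.

64.4375, 66.3125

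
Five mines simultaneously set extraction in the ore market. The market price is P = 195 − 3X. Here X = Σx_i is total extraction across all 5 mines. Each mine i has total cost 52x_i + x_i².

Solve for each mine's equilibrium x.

A representative mine's profit is π_i = x_i(195 − 3X) − 52x_i − x_i², with X = x_i + Σ_{j≠i} x_j.
First-order condition: 143 − 8x_i − 3Σ_{j≠i} x_j = 0.
In a symmetric equilibrium every mine chooses the same x, so Σ_{j≠i} x_j = 4x. The condition becomes 143 − 20x = 0, giving x = 143/20 = 7.15.

7.15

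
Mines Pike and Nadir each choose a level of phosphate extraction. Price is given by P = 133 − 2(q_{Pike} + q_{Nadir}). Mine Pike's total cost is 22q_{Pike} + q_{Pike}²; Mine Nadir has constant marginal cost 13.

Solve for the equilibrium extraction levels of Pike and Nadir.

10.2, 24.9

Mine Pike's profit: π = q_{Pike}(133 − 2(q_{Pike} + q_{Nadir})) − 22q_{Pike} − q_{Pike}².
∂π/∂q_{Pike} = 111 − 6q_{Pike} − 2q_{Nadir} = 0, so q_{Pike} = 18.5 − (1/3)q_{Nadir}.
For Nadir: ∂π/∂q_{Nadir} = 120 − 4q_{Nadir} − 2q_{Pike} = 0 ⇒ q_{Nadir} = 30 − 0.5q_{Pike}.
Plugging q_{Nadir} into Pike's best response: q_{Pike} = 18.5 − (1/3)(30 − 0.5q_{Pike}) ⇒ (5/6)q_{Pike} = 8.5, so q_{Pike} = 10.2.
Then q_{Nadir} = 30 − 0.5·10.2 = 24.9.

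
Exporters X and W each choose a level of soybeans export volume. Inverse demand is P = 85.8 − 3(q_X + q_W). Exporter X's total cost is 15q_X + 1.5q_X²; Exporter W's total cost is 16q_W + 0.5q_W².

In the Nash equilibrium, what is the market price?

Exporter X's profit: π = q_X(85.8 − 3(q_X + q_W)) − 15q_X − 1.5q_X².
∂π/∂q_X = 70.8 − 9q_X − 3q_W = 0, so q_X = 118/15 − (1/3)q_W.
For W: ∂π/∂q_W = 69.8 − 7q_W − 3q_X = 0 ⇒ q_W = 349/35 − (3/7)q_X.
Plugging q_W into X's best response: q_X = 118/15 − (1/3)(349/35 − (3/7)q_X) ⇒ (6/7)q_X = 159/35, so q_X = 5.3.
Then q_W = 349/35 − (3/7)·5.3 = 7.7.
Equilibrium price: P = 85.8 − 3·13 = 46.8.

46.8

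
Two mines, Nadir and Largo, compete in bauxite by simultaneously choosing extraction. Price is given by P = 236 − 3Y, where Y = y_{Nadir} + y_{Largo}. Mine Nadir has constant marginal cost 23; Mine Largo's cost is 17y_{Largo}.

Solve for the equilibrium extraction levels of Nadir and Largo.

23, 25

Mine Nadir's profit: π = y_{Nadir}(236 − 3(y_{Nadir} + y_{Largo})) − 23y_{Nadir}.
∂π/∂y_{Nadir} = 213 − 6y_{Nadir} − 3y_{Largo} = 0, so y_{Nadir} = 35.5 − 0.5y_{Largo}.
By the same steps for Largo: y_{Largo} = 36.5 − 0.5y_{Nadir}.
Substituting the second reaction function into the first: y_{Nadir} = 35.5 − 0.5(36.5 − 0.5y_{Nadir}), which gives 0.75y_{Nadir} = 17.25 ⇒ y_{Nadir} = 23.
Then y_{Largo} = 36.5 − 0.5·23 = 25.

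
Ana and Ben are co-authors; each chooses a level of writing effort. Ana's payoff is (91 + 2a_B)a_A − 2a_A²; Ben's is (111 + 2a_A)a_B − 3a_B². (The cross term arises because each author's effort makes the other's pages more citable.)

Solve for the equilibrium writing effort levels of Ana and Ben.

38.4, 31.3

Expanding Ana's payoff: 91a_A + 2a_Ba_A − 2a_A².
∂π/∂a_A = 91 + 2a_B − 4a_A = 0, so a_A = 22.75 + 0.5a_B.
Likewise for Ben: a_B = 18.5 + (1/3)a_A.
Solving the two reaction functions simultaneously: (1 − (0.5)(1/3))a_A = 22.75 + 0.5·18.5, so (5/6)a_A = 32 and a_A = 38.4.
Then a_B = 18.5 + (1/3)·38.4 = 31.3.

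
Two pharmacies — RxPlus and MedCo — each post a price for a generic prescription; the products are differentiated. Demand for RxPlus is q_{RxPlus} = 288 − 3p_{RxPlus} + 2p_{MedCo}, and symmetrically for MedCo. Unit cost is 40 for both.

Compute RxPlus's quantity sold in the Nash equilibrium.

RxPlus's profit: π = (p_{RxPlus} − 40)(288 − 3p_{RxPlus} + 2p_{MedCo}).
∂π/∂p_{RxPlus} = 408 − 6p_{RxPlus} + 2p_{MedCo} = 0 ⇒ p_{RxPlus} = 68 + (1/3)p_{MedCo}.
The game is symmetric, so in equilibrium p_{MedCo} = p_{RxPlus}: the reaction function gives (2/3)p_{RxPlus} = 68, hence p_{RxPlus} = 102.
q_{RxPlus} = 288 − 3·102 + 2·102 = 186.

186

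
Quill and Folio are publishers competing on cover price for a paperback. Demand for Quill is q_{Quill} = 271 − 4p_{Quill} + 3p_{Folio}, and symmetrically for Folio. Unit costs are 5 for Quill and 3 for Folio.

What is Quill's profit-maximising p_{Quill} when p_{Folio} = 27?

46.5

Quill's profit: π = (p_{Quill} − 5)(271 − 4p_{Quill} + 3p_{Folio}).
∂π/∂p_{Quill} = 291 − 8p_{Quill} + 3p_{Folio} = 0 ⇒ p_{Quill} = 36.375 + 0.375p_{Folio}.
At p_{Folio} = 27: p_{Quill} = 36.375 + 0.375·27 = 46.5.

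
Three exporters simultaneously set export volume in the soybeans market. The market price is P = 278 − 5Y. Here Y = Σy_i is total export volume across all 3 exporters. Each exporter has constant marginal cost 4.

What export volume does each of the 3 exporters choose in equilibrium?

13.7

A representative exporter's profit is π_i = y_i(278 − 5Y) − 4y_i, with Y = y_i + Σ_{j≠i} y_j.
First-order condition: 274 − 10y_i − 5Σ_{j≠i} y_j = 0.
In a symmetric equilibrium every exporter chooses the same y, so Σ_{j≠i} y_j = 2y. The condition becomes 274 − 20y = 0, giving y = 274/20 = 13.7.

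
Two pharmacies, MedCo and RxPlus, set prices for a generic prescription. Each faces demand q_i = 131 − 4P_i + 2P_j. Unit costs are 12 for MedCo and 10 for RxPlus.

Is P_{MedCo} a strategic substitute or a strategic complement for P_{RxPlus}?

MedCo's profit: π = (P_{MedCo} − 12)(131 − 4P_{MedCo} + 2P_{RxPlus}).
∂π/∂P_{MedCo} = 179 − 8P_{MedCo} + 2P_{RxPlus} = 0 ⇒ P_{MedCo} = 22.375 + 0.25P_{RxPlus}.
The best-response slope dP_{MedCo}/dP_{RxPlus} = 0.25 > 0: the reaction function is upward-sloping, so the choices are strategic complements.

strategic complements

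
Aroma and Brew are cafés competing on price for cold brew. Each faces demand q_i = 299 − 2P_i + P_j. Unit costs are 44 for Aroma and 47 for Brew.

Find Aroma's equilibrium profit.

14586.32

Aroma's profit: π = (P_{Aroma} − 44)(299 − 2P_{Aroma} + P_{Brew}).
∂π/∂P_{Aroma} = 387 − 4P_{Aroma} + P_{Brew} = 0 ⇒ P_{Aroma} = 96.75 + 0.25P_{Brew}.
Similarly P_{Brew} = 98.25 + 0.25P_{Aroma}.
Solving the two reaction functions simultaneously: (1 − (0.25)(0.25))P_{Aroma} = 96.75 + 0.25·98.25, so 0.9375P_{Aroma} = 121.3125 and P_{Aroma} = 129.4.
Then P_{Brew} = 98.25 + 0.25·129.4 = 130.6.
q_{Aroma} = 299 − 2·129.4 + 130.6 = 170.8.
Profit = (129.4 − 44)·170.8 = 14586.32.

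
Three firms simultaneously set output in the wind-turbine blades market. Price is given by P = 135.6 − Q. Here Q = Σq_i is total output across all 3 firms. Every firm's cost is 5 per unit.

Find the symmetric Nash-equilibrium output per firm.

A representative firm's profit is π_i = q_i(135.6 − Q) − 5q_i, with Q = q_i + Σ_{j≠i} q_j.
First-order condition: 130.6 − 2q_i − Σ_{j≠i} q_j = 0.
With identical firms, set every q_j = q: then 130.6 − 2q − 2q = 0, i.e. q = 130.6/4 = 32.65.

32.65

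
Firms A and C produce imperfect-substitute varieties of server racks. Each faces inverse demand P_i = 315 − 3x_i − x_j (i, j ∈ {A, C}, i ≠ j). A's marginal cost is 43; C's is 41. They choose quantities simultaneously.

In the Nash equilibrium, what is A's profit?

Firm A's profit: π = x_A(315 − 3x_A − x_C) − 43x_A.
∂π/∂x_A = 272 − 6x_A − x_C = 0 ⇒ x_A = 136/3 − (1/6)x_C.
Similarly x_C = 137/3 − (1/6)x_A.
Solving the two reaction functions simultaneously: (1 − (−1/6)(−1/6))x_A = 136/3 − (1/6)·(137/3), so (35/36)x_A = 679/18 and x_A = 38.8.
Then x_C = 137/3 − (1/6)·38.8 = 39.2.
P_A = 315 − 3·38.8 − 39.2 = 159.4.
Profit = (159.4 − 43)·38.8 = 4516.32.

4516.32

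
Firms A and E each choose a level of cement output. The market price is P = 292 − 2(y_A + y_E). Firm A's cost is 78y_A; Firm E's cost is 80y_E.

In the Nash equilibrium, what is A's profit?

2592

Firm A's profit: π = y_A(292 − 2(y_A + y_E)) − 78y_A.
∂π/∂y_A = 214 − 4y_A − 2y_E = 0, so y_A = 53.5 − 0.5y_E.
By the same steps for E: y_E = 53 − 0.5y_A.
Plugging y_E into A's best response: y_A = 53.5 − 0.5(53 − 0.5y_A) ⇒ 0.75y_A = 27, so y_A = 36.
Then y_E = 53 − 0.5·36 = 35.
Price P = 292 − 2·71 = 150.
A's profit: (150 − 78)·36 = 2592.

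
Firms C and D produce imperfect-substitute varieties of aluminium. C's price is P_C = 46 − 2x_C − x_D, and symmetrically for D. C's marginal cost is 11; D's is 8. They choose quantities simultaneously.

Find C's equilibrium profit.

92.48

Firm C's profit: π = x_C(46 − 2x_C − x_D) − 11x_C.
∂π/∂x_C = 35 − 4x_C − x_D = 0 ⇒ x_C = 8.75 − 0.25x_D.
Similarly x_D = 9.5 − 0.25x_C.
Substituting the second reaction function into the first: x_C = 8.75 − 0.25(9.5 − 0.25x_C), which gives 0.9375x_C = 6.375 ⇒ x_C = 6.8.
Then x_D = 9.5 − 0.25·6.8 = 7.8.
P_C = 46 − 2·6.8 − 7.8 = 24.6.
Profit = (24.6 − 11)·6.8 = 92.48.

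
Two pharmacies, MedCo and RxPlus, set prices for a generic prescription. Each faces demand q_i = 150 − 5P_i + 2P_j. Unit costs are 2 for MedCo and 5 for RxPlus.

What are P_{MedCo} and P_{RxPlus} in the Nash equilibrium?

20.3125, 21.5625

MedCo's profit: π = (P_{MedCo} − 2)(150 − 5P_{MedCo} + 2P_{RxPlus}).
∂π/∂P_{MedCo} = 160 − 10P_{MedCo} + 2P_{RxPlus} = 0 ⇒ P_{MedCo} = 16 + 0.2P_{RxPlus}.
Similarly P_{RxPlus} = 17.5 + 0.2P_{MedCo}.
Solving the two reaction functions simultaneously: (1 − (0.2)(0.2))P_{MedCo} = 16 + 0.2·17.5, so 0.96P_{MedCo} = 19.5 and P_{MedCo} = 20.3125.
Then P_{RxPlus} = 17.5 + 0.2·20.3125 = 21.5625.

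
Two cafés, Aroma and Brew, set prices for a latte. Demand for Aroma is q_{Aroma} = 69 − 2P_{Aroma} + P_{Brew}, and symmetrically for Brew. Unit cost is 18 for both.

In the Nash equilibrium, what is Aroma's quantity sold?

34

Aroma's profit: π = (P_{Aroma} − 18)(69 − 2P_{Aroma} + P_{Brew}).
∂π/∂P_{Aroma} = 105 − 4P_{Aroma} + P_{Brew} = 0 ⇒ P_{Aroma} = 26.25 + 0.25P_{Brew}.
Setting P_{Aroma} = P_{Brew} in the reaction function: P_{Aroma} = 26.25 + 0.25P_{Aroma}, so P_{Aroma} = 26.25 / 0.75 = 35.
q_{Aroma} = 69 − 2·35 + 35 = 34.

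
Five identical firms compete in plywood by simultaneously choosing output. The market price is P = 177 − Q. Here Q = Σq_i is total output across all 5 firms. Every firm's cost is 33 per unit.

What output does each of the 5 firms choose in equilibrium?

24

A representative firm's profit is π_i = q_i(177 − Q) − 33q_i, with Q = q_i + Σ_{j≠i} q_j.
First-order condition: 144 − 2q_i − Σ_{j≠i} q_j = 0.
With identical firms, set every q_j = q: then 144 − 2q − 4q = 0, i.e. q = 144/6 = 24.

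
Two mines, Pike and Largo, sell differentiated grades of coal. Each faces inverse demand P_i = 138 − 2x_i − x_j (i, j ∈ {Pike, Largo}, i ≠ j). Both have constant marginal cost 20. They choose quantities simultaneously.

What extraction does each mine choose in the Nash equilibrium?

Mine Pike's profit: π = x_{Pike}(138 − 2x_{Pike} − x_{Largo}) − 20x_{Pike}.
∂π/∂x_{Pike} = 118 − 4x_{Pike} − x_{Largo} = 0 ⇒ x_{Pike} = 29.5 − 0.25x_{Largo}.
Setting x_{Pike} = x_{Largo} in the reaction function: x_{Pike} = 29.5 − 0.25x_{Pike}, so x_{Pike} = 29.5 / 1.25 = 23.6.

23.6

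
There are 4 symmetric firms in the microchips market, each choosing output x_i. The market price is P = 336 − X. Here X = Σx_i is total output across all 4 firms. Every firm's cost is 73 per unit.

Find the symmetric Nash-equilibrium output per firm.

52.6

A representative firm's profit is π_i = x_i(336 − X) − 73x_i, with X = x_i + Σ_{j≠i} x_j.
First-order condition: 263 − 2x_i − Σ_{j≠i} x_j = 0.
Imposing symmetry (x_j = x for all j) turns Σ_{j≠i} x_j into 3x, so 263 = 5x and x = 52.6.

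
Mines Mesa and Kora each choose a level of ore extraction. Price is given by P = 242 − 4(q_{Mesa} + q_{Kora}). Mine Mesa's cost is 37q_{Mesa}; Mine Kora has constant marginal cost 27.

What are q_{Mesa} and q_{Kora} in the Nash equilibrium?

16.25, 18.75

Mine Mesa's profit: π = q_{Mesa}(242 − 4(q_{Mesa} + q_{Kora})) − 37q_{Mesa}.
∂π/∂q_{Mesa} = 205 − 8q_{Mesa} − 4q_{Kora} = 0, so q_{Mesa} = 25.625 − 0.5q_{Kora}.
By the same steps for Kora: q_{Kora} = 26.875 − 0.5q_{Mesa}.
Plugging q_{Kora} into Mesa's best response: q_{Mesa} = 25.625 − 0.5(26.875 − 0.5q_{Mesa}) ⇒ 0.75q_{Mesa} = 12.1875, so q_{Mesa} = 16.25.
Then q_{Kora} = 26.875 − 0.5·16.25 = 18.75.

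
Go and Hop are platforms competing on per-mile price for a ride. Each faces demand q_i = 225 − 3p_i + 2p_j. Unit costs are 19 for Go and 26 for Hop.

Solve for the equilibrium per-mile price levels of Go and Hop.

71.8125, 74.4375

Go's profit: π = (p_{Go} − 19)(225 − 3p_{Go} + 2p_{Hop}).
∂π/∂p_{Go} = 282 − 6p_{Go} + 2p_{Hop} = 0 ⇒ p_{Go} = 47 + (1/3)p_{Hop}.
Similarly p_{Hop} = 50.5 + (1/3)p_{Go}.
Plugging p_{Hop} into Go's best response: p_{Go} = 47 + (1/3)(50.5 + (1/3)p_{Go}) ⇒ (8/9)p_{Go} = 383/6, so p_{Go} = 71.8125.
Then p_{Hop} = 50.5 + (1/3)·71.8125 = 74.4375.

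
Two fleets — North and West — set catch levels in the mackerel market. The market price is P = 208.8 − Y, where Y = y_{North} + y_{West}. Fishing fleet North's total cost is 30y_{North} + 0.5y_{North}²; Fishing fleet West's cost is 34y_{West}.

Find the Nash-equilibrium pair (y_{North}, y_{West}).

Fishing fleet North's profit: π = y_{North}(208.8 − (y_{North} + y_{West})) − 30y_{North} − 0.5y_{North}².
∂π/∂y_{North} = 178.8 − 3y_{North} − y_{West} = 0, so y_{North} = 59.6 − (1/3)y_{West}.
For West: ∂π/∂y_{West} = 174.8 − 2y_{West} − y_{North} = 0 ⇒ y_{West} = 87.4 − 0.5y_{North}.
Solving the two reaction functions simultaneously: (1 − (−1/3)(−0.5))y_{North} = 59.6 − (1/3)·87.4, so (5/6)y_{North} = 457/15 and y_{North} = 36.56.
Then y_{West} = 87.4 − 0.5·36.56 = 69.12.

36.56, 69.12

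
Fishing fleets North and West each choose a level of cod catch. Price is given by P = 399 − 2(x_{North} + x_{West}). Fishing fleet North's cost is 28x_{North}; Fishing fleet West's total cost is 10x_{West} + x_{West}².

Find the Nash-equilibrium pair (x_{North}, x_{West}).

72.4, 40.7

Fishing fleet North's profit: π = x_{North}(399 − 2(x_{North} + x_{West})) − 28x_{North}.
∂π/∂x_{North} = 371 − 4x_{North} − 2x_{West} = 0, so x_{North} = 92.75 − 0.5x_{West}.
For West: ∂π/∂x_{West} = 389 − 6x_{West} − 2x_{North} = 0 ⇒ x_{West} = 389/6 − (1/3)x_{North}.
Substituting the second reaction function into the first: x_{North} = 92.75 − 0.5(389/6 − (1/3)x_{North}), which gives (5/6)x_{North} = 181/3 ⇒ x_{North} = 72.4.
Then x_{West} = 389/6 − (1/3)·72.4 = 40.7.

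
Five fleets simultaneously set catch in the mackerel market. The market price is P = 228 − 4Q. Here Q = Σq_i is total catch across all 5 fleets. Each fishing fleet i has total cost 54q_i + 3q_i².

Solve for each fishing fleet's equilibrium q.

A representative fishing fleet's profit is π_i = q_i(228 − 4Q) − 54q_i − 3q_i², with Q = q_i + Σ_{j≠i} q_j.
First-order condition: 174 − 14q_i − 4Σ_{j≠i} q_j = 0.
Imposing symmetry (q_j = q for all j) turns Σ_{j≠i} q_j into 4q, so 174 = 30q and q = 5.8.

5.8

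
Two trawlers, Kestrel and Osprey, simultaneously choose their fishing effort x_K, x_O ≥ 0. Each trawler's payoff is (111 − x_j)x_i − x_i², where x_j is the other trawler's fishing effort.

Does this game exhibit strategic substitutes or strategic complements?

strategic substitutes

Kestrel's payoff is (111 − x_O)x_K − x_K².
∂π/∂x_K = 111 − x_O − 2x_K = 0, so x_K = 55.5 − 0.5x_O.
The best-response slope dx_K/dx_O = −0.5 < 0: the reaction function is downward-sloping, so the choices are strategic substitutes.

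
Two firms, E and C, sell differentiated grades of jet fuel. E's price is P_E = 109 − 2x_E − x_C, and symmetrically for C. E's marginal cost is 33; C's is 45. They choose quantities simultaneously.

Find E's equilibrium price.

Firm E's profit: π = x_E(109 − 2x_E − x_C) − 33x_E.
∂π/∂x_E = 76 − 4x_E − x_C = 0 ⇒ x_E = 19 − 0.25x_C.
Similarly x_C = 16 − 0.25x_E.
Solving the two reaction functions simultaneously: (1 − (−0.25)(−0.25))x_E = 19 − 0.25·16, so 0.9375x_E = 15 and x_E = 16.
Then x_C = 16 − 0.25·16 = 12.
P_E = 109 − 2·16 − 12 = 65.

65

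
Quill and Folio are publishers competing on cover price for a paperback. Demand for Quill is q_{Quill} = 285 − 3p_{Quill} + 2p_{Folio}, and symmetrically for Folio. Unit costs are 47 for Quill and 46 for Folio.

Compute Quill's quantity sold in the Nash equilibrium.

177.9375

Quill's profit: π = (p_{Quill} − 47)(285 − 3p_{Quill} + 2p_{Folio}).
∂π/∂p_{Quill} = 426 − 6p_{Quill} + 2p_{Folio} = 0 ⇒ p_{Quill} = 71 + (1/3)p_{Folio}.
Similarly p_{Folio} = 70.5 + (1/3)p_{Quill}.
Solving the two reaction functions simultaneously: (1 − (1/3)(1/3))p_{Quill} = 71 + (1/3)·70.5, so (8/9)p_{Quill} = 94.5 and p_{Quill} = 106.3125.
Then p_{Folio} = 70.5 + (1/3)·106.3125 = 105.9375.
q_{Quill} = 285 − 3·106.3125 + 2·105.9375 = 177.9375.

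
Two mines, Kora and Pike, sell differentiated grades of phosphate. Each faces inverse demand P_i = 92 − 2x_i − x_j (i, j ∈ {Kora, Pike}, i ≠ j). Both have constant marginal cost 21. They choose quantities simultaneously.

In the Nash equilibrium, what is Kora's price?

Mine Kora's profit: π = x_{Kora}(92 − 2x_{Kora} − x_{Pike}) − 21x_{Kora}.
∂π/∂x_{Kora} = 71 − 4x_{Kora} − x_{Pike} = 0 ⇒ x_{Kora} = 17.75 − 0.25x_{Pike}.
By symmetry x_{Pike} = x_{Kora}; substituting into the reaction function, 1.25x_{Kora} = 17.75 and x_{Kora} = 14.2.
P_{Kora} = 92 − 2·14.2 − 14.2 = 49.4.

49.4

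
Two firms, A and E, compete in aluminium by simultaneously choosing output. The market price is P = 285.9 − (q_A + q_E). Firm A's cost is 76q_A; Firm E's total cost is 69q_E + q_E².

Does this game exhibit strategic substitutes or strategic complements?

Firm A's profit: π = q_A(285.9 − (q_A + q_E)) − 76q_A.
∂π/∂q_A = 209.9 − 2q_A − q_E = 0, so q_A = 104.95 − 0.5q_E.
The best-response slope dq_A/dq_E = −0.5 < 0: the reaction function is downward-sloping, so the choices are strategic substitutes.

strategic substitutes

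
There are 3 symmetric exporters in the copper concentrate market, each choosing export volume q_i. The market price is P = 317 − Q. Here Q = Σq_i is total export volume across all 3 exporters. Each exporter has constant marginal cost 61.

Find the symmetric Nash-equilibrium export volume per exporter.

A representative exporter's profit is π_i = q_i(317 − Q) − 61q_i, with Q = q_i + Σ_{j≠i} q_j.
First-order condition: 256 − 2q_i − Σ_{j≠i} q_j = 0.
With identical exporters, set every q_j = q: then 256 − 2q − 2q = 0, i.e. q = 256/4 = 64.

64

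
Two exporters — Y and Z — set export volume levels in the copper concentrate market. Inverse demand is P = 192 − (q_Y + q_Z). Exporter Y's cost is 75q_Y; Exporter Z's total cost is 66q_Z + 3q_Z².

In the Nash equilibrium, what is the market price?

129

Exporter Y's profit: π = q_Y(192 − (q_Y + q_Z)) − 75q_Y.
∂π/∂q_Y = 117 − 2q_Y − q_Z = 0, so q_Y = 58.5 − 0.5q_Z.
For Z: ∂π/∂q_Z = 126 − 8q_Z − q_Y = 0 ⇒ q_Z = 15.75 − 0.125q_Y.
Plugging q_Z into Y's best response: q_Y = 58.5 − 0.5(15.75 − 0.125q_Y) ⇒ 0.9375q_Y = 50.625, so q_Y = 54.
Then q_Z = 15.75 − 0.125·54 = 9.
Equilibrium price: P = 192 − 63 = 129.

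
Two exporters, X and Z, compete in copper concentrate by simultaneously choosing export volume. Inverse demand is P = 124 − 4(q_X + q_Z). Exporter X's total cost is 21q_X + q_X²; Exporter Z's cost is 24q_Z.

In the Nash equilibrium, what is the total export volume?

15.8125

Exporter X's profit: π = q_X(124 − 4(q_X + q_Z)) − 21q_X − q_X².
∂π/∂q_X = 103 − 10q_X − 4q_Z = 0, so q_X = 10.3 − 0.4q_Z.
For Z: ∂π/∂q_Z = 100 − 8q_Z − 4q_X = 0 ⇒ q_Z = 12.5 − 0.5q_X.
Solving the two reaction functions simultaneously: (1 − (−0.4)(−0.5))q_X = 10.3 − 0.4·12.5, so 0.8q_X = 5.3 and q_X = 6.625.
Then q_Z = 12.5 − 0.5·6.625 = 9.1875.
Total export volume: 6.625 + 9.1875 = 15.8125.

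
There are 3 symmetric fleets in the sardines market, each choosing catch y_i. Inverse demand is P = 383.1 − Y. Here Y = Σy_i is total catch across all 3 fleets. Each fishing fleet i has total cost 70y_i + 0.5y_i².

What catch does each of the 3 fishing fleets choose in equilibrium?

62.62

A representative fishing fleet's profit is π_i = y_i(383.1 − Y) − 70y_i − 0.5y_i², with Y = y_i + Σ_{j≠i} y_j.
First-order condition: 313.1 − 3y_i − Σ_{j≠i} y_j = 0.
In a symmetric equilibrium every fishing fleet chooses the same y, so Σ_{j≠i} y_j = 2y. The condition becomes 313.1 − 5y = 0, giving y = 313.1/5 = 62.62.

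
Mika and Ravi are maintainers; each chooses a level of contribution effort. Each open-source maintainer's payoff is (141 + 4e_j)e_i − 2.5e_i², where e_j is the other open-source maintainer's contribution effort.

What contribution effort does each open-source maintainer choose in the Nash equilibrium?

Mika's payoff is (141 + 4e_R)e_M − 2.5e_M².
∂π/∂e_M = 141 + 4e_R − 5e_M = 0, so e_M = 28.2 + 0.8e_R.
Setting e_M = e_R in the reaction function: e_M = 28.2 + 0.8e_M, so e_M = 28.2 / 0.2 = 141.

141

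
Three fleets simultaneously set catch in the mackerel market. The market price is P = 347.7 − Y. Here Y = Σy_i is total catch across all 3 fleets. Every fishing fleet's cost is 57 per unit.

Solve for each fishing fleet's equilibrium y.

72.675

A representative fishing fleet's profit is π_i = y_i(347.7 − Y) − 57y_i, with Y = y_i + Σ_{j≠i} y_j.
First-order condition: 290.7 − 2y_i − Σ_{j≠i} y_j = 0.
Imposing symmetry (y_j = y for all j) turns Σ_{j≠i} y_j into 2y, so 290.7 = 4y and y = 72.675.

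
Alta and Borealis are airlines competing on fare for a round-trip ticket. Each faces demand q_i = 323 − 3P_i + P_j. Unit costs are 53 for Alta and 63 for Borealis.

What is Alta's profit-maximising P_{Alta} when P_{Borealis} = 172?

Alta's profit: π = (P_{Alta} − 53)(323 − 3P_{Alta} + P_{Borealis}).
∂π/∂P_{Alta} = 482 − 6P_{Alta} + P_{Borealis} = 0 ⇒ P_{Alta} = 241/3 + (1/6)P_{Borealis}.
At P_{Borealis} = 172: P_{Alta} = 241/3 + (1/6)·172 = 109.

109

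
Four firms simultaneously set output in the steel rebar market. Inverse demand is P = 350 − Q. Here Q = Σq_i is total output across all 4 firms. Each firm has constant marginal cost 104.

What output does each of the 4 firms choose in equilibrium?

49.2

A representative firm's profit is π_i = q_i(350 − Q) − 104q_i, with Q = q_i + Σ_{j≠i} q_j.
First-order condition: 246 − 2q_i − Σ_{j≠i} q_j = 0.
Imposing symmetry (q_j = q for all j) turns Σ_{j≠i} q_j into 3q, so 246 = 5q and q = 49.2.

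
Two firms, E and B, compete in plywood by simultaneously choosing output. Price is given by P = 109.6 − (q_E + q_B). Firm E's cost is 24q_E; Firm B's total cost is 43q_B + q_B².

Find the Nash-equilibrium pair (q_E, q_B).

39.4, 6.8

Firm E's profit: π = q_E(109.6 − (q_E + q_B)) − 24q_E.
∂π/∂q_E = 85.6 − 2q_E − q_B = 0, so q_E = 42.8 − 0.5q_B.
For B: ∂π/∂q_B = 66.6 − 4q_B − q_E = 0 ⇒ q_B = 16.65 − 0.25q_E.
Substituting the second reaction function into the first: q_E = 42.8 − 0.5(16.65 − 0.25q_E), which gives 0.875q_E = 34.475 ⇒ q_E = 39.4.
Then q_B = 16.65 − 0.25·39.4 = 6.8.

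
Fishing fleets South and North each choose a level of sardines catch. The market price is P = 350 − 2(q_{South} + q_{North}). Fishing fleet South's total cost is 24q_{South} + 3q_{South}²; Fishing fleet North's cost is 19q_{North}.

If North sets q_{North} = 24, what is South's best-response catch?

27.8

Fishing fleet South's profit: π = q_{South}(350 − 2(q_{South} + q_{North})) − 24q_{South} − 3q_{South}².
∂π/∂q_{South} = 326 − 10q_{South} − 2q_{North} = 0, so q_{South} = 32.6 − 0.2q_{North}.
At q_{North} = 24: q_{South} = 32.6 − 0.2·24 = 27.8.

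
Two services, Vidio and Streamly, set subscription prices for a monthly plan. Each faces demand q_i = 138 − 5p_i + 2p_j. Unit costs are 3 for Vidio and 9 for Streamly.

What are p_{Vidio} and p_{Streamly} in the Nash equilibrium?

19.75, 22.25

Vidio's profit: π = (p_{Vidio} − 3)(138 − 5p_{Vidio} + 2p_{Streamly}).
∂π/∂p_{Vidio} = 153 − 10p_{Vidio} + 2p_{Streamly} = 0 ⇒ p_{Vidio} = 15.3 + 0.2p_{Streamly}.
Similarly p_{Streamly} = 18.3 + 0.2p_{Vidio}.
Plugging p_{Streamly} into Vidio's best response: p_{Vidio} = 15.3 + 0.2(18.3 + 0.2p_{Vidio}) ⇒ 0.96p_{Vidio} = 18.96, so p_{Vidio} = 19.75.
Then p_{Streamly} = 18.3 + 0.2·19.75 = 22.25.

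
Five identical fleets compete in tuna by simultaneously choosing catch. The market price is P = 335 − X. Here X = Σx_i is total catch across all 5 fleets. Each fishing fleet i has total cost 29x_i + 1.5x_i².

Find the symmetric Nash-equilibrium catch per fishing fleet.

A representative fishing fleet's profit is π_i = x_i(335 − X) − 29x_i − 1.5x_i², with X = x_i + Σ_{j≠i} x_j.
First-order condition: 306 − 5x_i − Σ_{j≠i} x_j = 0.
With identical fishing fleets, set every x_j = x: then 306 − 5x − 4x = 0, i.e. x = 306/9 = 34.

34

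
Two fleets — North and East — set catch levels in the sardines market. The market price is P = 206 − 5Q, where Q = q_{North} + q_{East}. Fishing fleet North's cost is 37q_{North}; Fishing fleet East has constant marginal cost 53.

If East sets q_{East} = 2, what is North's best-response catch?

15.9

Fishing fleet North's profit: π = q_{North}(206 − 5(q_{North} + q_{East})) − 37q_{North}.
∂π/∂q_{North} = 169 − 10q_{North} − 5q_{East} = 0, so q_{North} = 16.9 − 0.5q_{East}.
At q_{East} = 2: q_{North} = 16.9 − 0.5·2 = 15.9.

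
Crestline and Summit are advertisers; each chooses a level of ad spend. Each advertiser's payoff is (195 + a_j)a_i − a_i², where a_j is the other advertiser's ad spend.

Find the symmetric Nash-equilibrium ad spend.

195

Crestline's payoff is (195 + a_S)a_C − a_C².
∂π/∂a_C = 195 + a_S − 2a_C = 0, so a_C = 97.5 + 0.5a_S.
By symmetry a_S = a_C; substituting into the reaction function, 0.5a_C = 97.5 and a_C = 195.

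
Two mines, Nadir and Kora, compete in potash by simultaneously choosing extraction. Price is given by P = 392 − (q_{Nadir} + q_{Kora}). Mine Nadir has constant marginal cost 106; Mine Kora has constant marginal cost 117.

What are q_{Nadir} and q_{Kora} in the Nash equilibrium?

Mine Nadir's profit: π = q_{Nadir}(392 − (q_{Nadir} + q_{Kora})) − 106q_{Nadir}.
∂π/∂q_{Nadir} = 286 − 2q_{Nadir} − q_{Kora} = 0, so q_{Nadir} = 143 − 0.5q_{Kora}.
By the same steps for Kora: q_{Kora} = 137.5 − 0.5q_{Nadir}.
Solving the two reaction functions simultaneously: (1 − (−0.5)(−0.5))q_{Nadir} = 143 − 0.5·137.5, so 0.75q_{Nadir} = 74.25 and q_{Nadir} = 99.
Then q_{Kora} = 137.5 − 0.5·99 = 88.

99, 88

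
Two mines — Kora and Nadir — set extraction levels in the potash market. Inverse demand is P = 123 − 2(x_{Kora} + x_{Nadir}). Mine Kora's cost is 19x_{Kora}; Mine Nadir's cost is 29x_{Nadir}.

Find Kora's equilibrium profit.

722

Mine Kora's profit: π = x_{Kora}(123 − 2(x_{Kora} + x_{Nadir})) − 19x_{Kora}.
∂π/∂x_{Kora} = 104 − 4x_{Kora} − 2x_{Nadir} = 0, so x_{Kora} = 26 − 0.5x_{Nadir}.
By the same steps for Nadir: x_{Nadir} = 23.5 − 0.5x_{Kora}.
Substituting the second reaction function into the first: x_{Kora} = 26 − 0.5(23.5 − 0.5x_{Kora}), which gives 0.75x_{Kora} = 14.25 ⇒ x_{Kora} = 19.
Then x_{Nadir} = 23.5 − 0.5·19 = 14.
Price P = 123 − 2·33 = 57.
Kora's profit: (57 − 19)·19 = 722.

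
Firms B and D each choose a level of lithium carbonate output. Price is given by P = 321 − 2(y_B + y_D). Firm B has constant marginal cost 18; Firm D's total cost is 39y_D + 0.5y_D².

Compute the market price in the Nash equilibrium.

136.875

Firm B's profit: π = y_B(321 − 2(y_B + y_D)) − 18y_B.
∂π/∂y_B = 303 − 4y_B − 2y_D = 0, so y_B = 75.75 − 0.5y_D.
For D: ∂π/∂y_D = 282 − 5y_D − 2y_B = 0 ⇒ y_D = 56.4 − 0.4y_B.
Plugging y_D into B's best response: y_B = 75.75 − 0.5(56.4 − 0.4y_B) ⇒ 0.8y_B = 47.55, so y_B = 59.4375.
Then y_D = 56.4 − 0.4·59.4375 = 32.625.
Equilibrium price: P = 321 − 2·92.0625 = 136.875.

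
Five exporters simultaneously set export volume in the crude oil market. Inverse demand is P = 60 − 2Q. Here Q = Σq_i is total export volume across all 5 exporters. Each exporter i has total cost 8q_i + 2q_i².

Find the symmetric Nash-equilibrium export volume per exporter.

3.25

A representative exporter's profit is π_i = q_i(60 − 2Q) − 8q_i − 2q_i², with Q = q_i + Σ_{j≠i} q_j.
First-order condition: 52 − 8q_i − 2Σ_{j≠i} q_j = 0.
With identical exporters, set every q_j = q: then 52 − 8q − 8q = 0, i.e. q = 52/16 = 3.25.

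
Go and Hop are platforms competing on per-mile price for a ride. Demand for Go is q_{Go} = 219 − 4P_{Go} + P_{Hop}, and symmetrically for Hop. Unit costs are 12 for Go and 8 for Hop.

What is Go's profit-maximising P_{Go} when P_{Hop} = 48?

Go's profit: π = (P_{Go} − 12)(219 − 4P_{Go} + P_{Hop}).
∂π/∂P_{Go} = 267 − 8P_{Go} + P_{Hop} = 0 ⇒ P_{Go} = 33.375 + 0.125P_{Hop}.
At P_{Hop} = 48: P_{Go} = 33.375 + 0.125·48 = 39.375.

39.375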